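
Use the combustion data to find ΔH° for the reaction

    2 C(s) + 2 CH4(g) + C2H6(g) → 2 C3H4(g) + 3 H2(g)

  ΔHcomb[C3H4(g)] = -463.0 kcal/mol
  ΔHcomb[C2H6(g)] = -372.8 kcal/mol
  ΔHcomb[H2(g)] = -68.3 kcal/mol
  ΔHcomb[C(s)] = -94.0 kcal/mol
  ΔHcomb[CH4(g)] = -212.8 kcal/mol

Using ΔH = Σ nΔHc°(reactants) − Σ nΔHc°(products):
= [2·(-94.0) + 2·(-212.8) + 1·(-372.8)] − [2·(-463.0) + 3·(-68.3)]
= 144.5 kcal/mol

ΔH° = 144.5 kcal/mol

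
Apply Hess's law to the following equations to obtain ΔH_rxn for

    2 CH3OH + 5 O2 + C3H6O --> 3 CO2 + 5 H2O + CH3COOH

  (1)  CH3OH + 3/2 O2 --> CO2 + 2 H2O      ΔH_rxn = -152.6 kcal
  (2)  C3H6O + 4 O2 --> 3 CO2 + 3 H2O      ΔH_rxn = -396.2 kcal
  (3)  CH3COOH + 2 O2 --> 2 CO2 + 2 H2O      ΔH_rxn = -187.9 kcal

(1) × 2 (scale by 2 for the 2 CH3OH): (2)·(-152.6) = -305.2 kcal
(2) as written (C3H6O already on the reactant side): -396.2 kcal
(3) reversed (CH3COOH must end up as a product): +187.9 kcal
ΔH_rxn = (-305.2) + (-396.2) + (+187.9) = -513.5 kcal

ΔH_rxn = -513.5 kcal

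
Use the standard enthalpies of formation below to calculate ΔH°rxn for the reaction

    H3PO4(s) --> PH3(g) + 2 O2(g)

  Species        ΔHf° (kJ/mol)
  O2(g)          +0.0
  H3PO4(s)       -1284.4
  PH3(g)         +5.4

ΔH°rxn = 1289.8 kJ/mol

Products: 1·(+5.4) + 2·(+0.0) = +5.4
Reactants: 1·(-1284.4) = -1284.4
ΔH°rxn = (+5.4) − (-1284.4) = 1289.8 kJ/mol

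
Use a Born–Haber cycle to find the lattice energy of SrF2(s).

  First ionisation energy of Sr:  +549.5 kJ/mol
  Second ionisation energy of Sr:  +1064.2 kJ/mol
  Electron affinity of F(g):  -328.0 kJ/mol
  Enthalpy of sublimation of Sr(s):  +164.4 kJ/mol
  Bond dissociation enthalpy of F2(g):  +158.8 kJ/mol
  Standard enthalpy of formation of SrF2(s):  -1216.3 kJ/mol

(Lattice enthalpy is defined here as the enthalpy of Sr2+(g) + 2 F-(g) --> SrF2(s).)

U = -2497.2 kJ/mol

ΔHf° = 1·ΔHsub + 1·(ΣIE) + 1·D(F2) + 2·EA + U
-1216.3 = 1·(+164.4) + 1·(+1613.7) + 1·(+158.8) + 2·(-328.0) + U
U = -1216.3 − (+1280.9) = -2497.2 kJ/mol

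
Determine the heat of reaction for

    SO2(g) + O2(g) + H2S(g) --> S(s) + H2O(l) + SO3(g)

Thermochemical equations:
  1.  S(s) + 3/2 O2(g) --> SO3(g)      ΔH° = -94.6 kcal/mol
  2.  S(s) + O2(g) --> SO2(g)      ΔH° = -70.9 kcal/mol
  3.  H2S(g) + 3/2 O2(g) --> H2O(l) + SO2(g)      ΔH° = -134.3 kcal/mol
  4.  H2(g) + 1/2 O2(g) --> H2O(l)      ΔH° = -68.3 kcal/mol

ΔH° = -87.1 kcal/mol

eq. 1 as written: -94.6 kcal/mol
eq. 2 reversed and × 2: (-2)·(-70.9) = +141.8 kcal/mol
eq. 3 as written: -134.3 kcal/mol
eq. 4: not needed.
Summing the manipulated equations, ΔH° = (-94.6) + (+141.8) + (-134.3) = -87.1 kcal/mol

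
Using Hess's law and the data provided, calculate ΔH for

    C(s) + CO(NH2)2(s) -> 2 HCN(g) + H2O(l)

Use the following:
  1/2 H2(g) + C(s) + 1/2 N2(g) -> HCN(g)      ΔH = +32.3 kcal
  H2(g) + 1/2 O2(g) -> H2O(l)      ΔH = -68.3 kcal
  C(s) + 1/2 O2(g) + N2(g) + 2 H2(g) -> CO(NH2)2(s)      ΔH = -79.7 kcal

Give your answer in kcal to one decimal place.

ΔH = 76.0 kcal

equation 1 × 2: (2)·(+32.3) = +64.6 kcal
equation 2 as written: -68.3 kcal
equation 3 reversed: +79.7 kcal
Combining the equations, ΔH = (+64.6) + (-68.3) + (+79.7) = 76.0 kcal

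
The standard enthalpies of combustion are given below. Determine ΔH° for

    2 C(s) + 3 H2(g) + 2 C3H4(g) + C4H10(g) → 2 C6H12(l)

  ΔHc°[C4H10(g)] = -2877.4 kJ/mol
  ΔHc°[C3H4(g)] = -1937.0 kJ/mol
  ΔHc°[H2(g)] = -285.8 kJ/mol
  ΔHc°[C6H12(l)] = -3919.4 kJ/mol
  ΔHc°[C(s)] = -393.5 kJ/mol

With combustion enthalpies, reactants minus products:
= [2·(-393.5) + 3·(-285.8) + 2·(-1937.0) + 1·(-2877.4)] − [2·(-3919.4)]
= -557.0 kJ/mol

ΔH° = -557.0 kJ/mol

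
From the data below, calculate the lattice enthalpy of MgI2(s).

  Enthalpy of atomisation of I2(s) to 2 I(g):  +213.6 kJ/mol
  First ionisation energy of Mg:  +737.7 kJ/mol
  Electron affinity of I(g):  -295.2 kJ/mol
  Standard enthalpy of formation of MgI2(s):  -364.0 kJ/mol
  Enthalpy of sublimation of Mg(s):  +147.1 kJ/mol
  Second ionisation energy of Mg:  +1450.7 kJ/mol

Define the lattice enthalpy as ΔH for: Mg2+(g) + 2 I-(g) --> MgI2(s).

U = -2322.7 kJ/mol

ΔHf° = 1·ΔHsub + 1·(ΣIE) + 1·D(I2) + 2·EA + U
-364.0 = 1·(+147.1) + 1·(+2188.4) + 1·(+213.6) + 2·(-295.2) + U
U = -364.0 − (+1958.7) = -2322.7 kJ/mol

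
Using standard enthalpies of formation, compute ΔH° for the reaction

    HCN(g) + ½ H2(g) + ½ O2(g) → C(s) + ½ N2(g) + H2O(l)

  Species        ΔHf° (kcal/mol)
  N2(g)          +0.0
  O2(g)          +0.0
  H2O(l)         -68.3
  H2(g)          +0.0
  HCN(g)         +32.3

ΔH°rxn = Σ nΔHf°(products) − Σ nΔHf°(reactants).
Products: 1·(+0.0) + 1/2·(+0.0) + 1·(-68.3) = -68.3
Reactants: 1·(+32.3) + 1/2·(+0.0) + 1/2·(+0.0) = +32.3
ΔH° = (-68.3) − (+32.3) = -100.6 kcal/mol

ΔH° = -100.6 kcal/mol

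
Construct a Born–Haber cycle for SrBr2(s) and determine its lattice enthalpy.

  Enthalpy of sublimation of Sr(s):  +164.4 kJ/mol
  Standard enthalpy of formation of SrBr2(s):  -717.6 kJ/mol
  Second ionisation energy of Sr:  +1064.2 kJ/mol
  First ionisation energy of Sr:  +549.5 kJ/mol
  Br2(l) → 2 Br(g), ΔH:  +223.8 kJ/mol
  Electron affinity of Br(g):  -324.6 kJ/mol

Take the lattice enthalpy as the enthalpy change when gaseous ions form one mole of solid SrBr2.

ΔHf° = 1·ΔHsub + 1·(ΣIE) + 1·D(Br2) + 2·EA + U
-717.6 = 1·(+164.4) + 1·(+1613.7) + 1·(+223.8) + 2·(-324.6) + U
U = -717.6 − (+1352.7) = -2070.3 kJ/mol

U = -2070.3 kJ/mol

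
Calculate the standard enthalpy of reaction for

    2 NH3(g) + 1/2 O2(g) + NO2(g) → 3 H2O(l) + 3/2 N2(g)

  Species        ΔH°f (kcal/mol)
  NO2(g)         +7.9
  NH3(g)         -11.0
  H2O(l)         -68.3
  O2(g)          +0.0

Products: 3·(-68.3) + 3/2·(+0.0) = -204.9
Reactants: 2·(-11.0) + 1/2·(+0.0) + 1·(+7.9) = -14.1
ΔHrxn = (-204.9) − (-14.1) = -190.8 kcal/mol

ΔHrxn = -190.8 kcal/mol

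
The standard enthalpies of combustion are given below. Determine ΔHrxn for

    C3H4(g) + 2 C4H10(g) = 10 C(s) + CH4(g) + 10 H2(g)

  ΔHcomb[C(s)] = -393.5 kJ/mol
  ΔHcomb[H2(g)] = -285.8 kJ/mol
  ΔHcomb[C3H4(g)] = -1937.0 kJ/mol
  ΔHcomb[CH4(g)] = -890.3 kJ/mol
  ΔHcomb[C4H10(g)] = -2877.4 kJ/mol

ΔHrxn = -8.5 kJ/mol

With combustion enthalpies, reactants minus products:
= [1·(-1937.0) + 2·(-2877.4)] − [10·(-393.5) + 1·(-890.3) + 10·(-285.8)]
= -8.5 kJ/mol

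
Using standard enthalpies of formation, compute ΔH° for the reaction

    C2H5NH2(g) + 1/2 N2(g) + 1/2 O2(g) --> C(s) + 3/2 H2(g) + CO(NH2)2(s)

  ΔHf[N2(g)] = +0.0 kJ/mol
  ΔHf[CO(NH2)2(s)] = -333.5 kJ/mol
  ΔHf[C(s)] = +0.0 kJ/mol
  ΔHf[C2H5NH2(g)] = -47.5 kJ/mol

ΔH°rxn = Σ nΔHf°(products) − Σ nΔHf°(reactants).
Products: 1·(+0.0) + 3/2·(+0.0) + 1·(-333.5) = -333.5
Reactants: 1·(-47.5) + 1/2·(+0.0) + 1/2·(+0.0) = -47.5
ΔH° = (-333.5) − (-47.5) = -286.0 kJ/mol

ΔH° = -286.0 kJ/mol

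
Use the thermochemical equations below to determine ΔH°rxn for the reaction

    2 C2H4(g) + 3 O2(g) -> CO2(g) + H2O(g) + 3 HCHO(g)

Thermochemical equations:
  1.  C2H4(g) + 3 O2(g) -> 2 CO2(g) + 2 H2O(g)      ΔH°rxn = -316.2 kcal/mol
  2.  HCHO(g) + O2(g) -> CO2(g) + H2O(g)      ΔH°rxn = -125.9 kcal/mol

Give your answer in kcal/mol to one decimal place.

eq. 1 × 2: (2)·(-316.2) = -632.4 kcal/mol
eq. 2 reversed and × 3: (-3)·(-125.9) = +377.7 kcal/mol
Combining the equations, ΔH°rxn = (2)·(-316.2) + (-3)·(-125.9) = -254.7 kcal/mol

ΔH°rxn = -254.7 kcal/mol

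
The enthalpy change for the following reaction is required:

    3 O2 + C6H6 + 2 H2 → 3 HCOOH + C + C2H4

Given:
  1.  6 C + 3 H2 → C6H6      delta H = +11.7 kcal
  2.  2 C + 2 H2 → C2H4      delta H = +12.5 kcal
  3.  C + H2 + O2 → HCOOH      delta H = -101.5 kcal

delta H = -303.7 kcal

eq. 1 reversed: -11.7 kcal
eq. 2 as written: +12.5 kcal
eq. 3 × 3: (3)·(-101.5) = -304.5 kcal
delta H = (-1)·(+11.7) + (1)·(+12.5) + (3)·(-101.5) = -303.7 kcal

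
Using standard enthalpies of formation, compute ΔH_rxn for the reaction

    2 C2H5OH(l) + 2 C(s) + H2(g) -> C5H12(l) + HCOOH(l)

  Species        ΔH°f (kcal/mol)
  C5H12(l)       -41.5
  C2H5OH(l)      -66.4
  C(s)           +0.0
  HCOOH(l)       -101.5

ΔH_rxn = -10.2 kcal/mol

Products: 1·(-41.5) + 1·(-101.5) = -143.0
Reactants: 2·(-66.4) + 2·(+0.0) + 1·(+0.0) = -132.8
ΔH_rxn = (-143.0) − (-132.8) = -10.2 kcal/mol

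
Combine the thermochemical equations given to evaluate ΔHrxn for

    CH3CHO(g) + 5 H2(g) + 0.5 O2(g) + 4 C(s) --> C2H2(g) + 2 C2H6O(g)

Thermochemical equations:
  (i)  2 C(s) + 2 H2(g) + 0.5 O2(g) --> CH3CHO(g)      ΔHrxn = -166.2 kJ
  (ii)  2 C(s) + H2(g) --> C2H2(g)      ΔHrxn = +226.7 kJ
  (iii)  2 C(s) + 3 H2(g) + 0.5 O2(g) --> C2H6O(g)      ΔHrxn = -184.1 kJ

(i) reversed (reverse to put CH3CHO(g) on the reactant side): +166.2 kJ
(ii) as written (C2H2(g) already on the product side): +226.7 kJ
(iii) × 2 (scale by 2 for the 2 C2H6O(g)): (2)·(-184.1) = -368.2 kJ
ΔHrxn = (+166.2) + (+226.7) + (-368.2) = 24.7 kJ

ΔHrxn = 24.7 kJ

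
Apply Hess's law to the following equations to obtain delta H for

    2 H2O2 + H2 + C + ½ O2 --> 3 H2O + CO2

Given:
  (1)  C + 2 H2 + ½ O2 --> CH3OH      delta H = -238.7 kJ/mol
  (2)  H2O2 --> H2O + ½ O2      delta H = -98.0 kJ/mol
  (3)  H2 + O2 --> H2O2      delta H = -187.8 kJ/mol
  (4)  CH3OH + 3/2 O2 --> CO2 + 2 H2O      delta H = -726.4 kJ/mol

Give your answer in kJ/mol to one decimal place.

(1) as written (C already on the reactant side): -238.7 kJ/mol
(2) as written: -98.0 kJ/mol
(3) reversed: +187.8 kJ/mol
(4) as written (CO2 already on the product side): -726.4 kJ/mol
Summing the manipulated equations, delta H = (1)·(-238.7) + (1)·(-98.0) + (-1)·(-187.8) + (1)·(-726.4) = -875.3 kJ/mol

delta H = -875.3 kJ/mol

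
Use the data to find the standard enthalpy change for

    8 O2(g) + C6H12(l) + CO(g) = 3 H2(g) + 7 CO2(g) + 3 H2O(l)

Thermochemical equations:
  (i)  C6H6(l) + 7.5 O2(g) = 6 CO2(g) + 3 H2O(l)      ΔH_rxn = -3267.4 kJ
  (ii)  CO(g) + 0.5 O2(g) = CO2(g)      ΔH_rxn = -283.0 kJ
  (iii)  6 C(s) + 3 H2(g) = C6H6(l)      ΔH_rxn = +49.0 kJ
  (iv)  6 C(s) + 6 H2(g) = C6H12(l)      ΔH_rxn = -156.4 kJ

(i) as written (H2O(l) already on the product side): -3267.4 kJ
(ii) as written (CO(g) already on the reactant side): -283.0 kJ
(iii) as written: +49.0 kJ
(iv) reversed (reverse to put C6H12(l) on the reactant side): +156.4 kJ
ΔH_rxn = (-3267.4) + (-283.0) + (+49.0) + (+156.4) = -3345.0 kJ

ΔH_rxn = -3345.0 kJ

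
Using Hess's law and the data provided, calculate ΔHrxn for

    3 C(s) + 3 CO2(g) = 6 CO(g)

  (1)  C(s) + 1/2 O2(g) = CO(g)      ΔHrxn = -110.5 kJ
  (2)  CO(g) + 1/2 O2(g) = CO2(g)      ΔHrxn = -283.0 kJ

ΔHrxn = 517.5 kJ

(1) × 3 (scale by 3 for the 3 C(s)): (3)·(-110.5) = -331.5 kJ
(2) reversed and × 3 (reverse to put CO2(g) on the reactant side; ×3 to match 3 CO2(g) in the target): (-3)·(-283.0) = +849.0 kJ
ΔHrxn = (3)·(-110.5) + (-3)·(-283.0) = 517.5 kJ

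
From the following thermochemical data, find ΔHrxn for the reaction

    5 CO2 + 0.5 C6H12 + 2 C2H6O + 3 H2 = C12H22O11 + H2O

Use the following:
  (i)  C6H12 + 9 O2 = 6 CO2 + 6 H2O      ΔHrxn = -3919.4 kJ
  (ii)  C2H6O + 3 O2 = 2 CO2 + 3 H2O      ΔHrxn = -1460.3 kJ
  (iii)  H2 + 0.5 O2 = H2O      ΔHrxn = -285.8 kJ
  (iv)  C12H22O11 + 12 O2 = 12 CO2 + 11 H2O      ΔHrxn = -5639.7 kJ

ΔHrxn = -98.0 kJ

(i) × 1/2: (1/2)·(-3919.4) = -1959.7 kJ
(ii) × 2: (2)·(-1460.3) = -2920.6 kJ
(iii) × 3: (3)·(-285.8) = -857.4 kJ
(iv) reversed: +5639.7 kJ
Combining the equations, ΔHrxn = (-1959.7) + (-2920.6) + (-857.4) + (+5639.7) = -98.0 kJ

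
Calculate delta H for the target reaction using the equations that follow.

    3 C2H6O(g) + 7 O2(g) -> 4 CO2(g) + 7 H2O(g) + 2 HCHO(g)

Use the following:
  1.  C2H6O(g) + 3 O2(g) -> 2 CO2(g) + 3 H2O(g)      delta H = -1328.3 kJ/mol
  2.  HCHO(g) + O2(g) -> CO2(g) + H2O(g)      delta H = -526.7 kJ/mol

eq. 1 × 3: (3)·(-1328.3) = -3984.9 kJ/mol
eq. 2 reversed and × 2: (-2)·(-526.7) = +1053.4 kJ/mol
Combining the equations, delta H = (3)·(-1328.3) + (-2)·(-526.7) = -2931.5 kJ/mol

delta H = -2931.5 kJ/mol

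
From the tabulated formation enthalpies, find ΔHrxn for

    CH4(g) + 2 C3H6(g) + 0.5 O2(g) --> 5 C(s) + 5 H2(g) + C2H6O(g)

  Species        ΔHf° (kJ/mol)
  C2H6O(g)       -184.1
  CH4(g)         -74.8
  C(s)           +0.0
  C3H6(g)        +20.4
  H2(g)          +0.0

Products: 5·(+0.0) + 5·(+0.0) + 1·(-184.1) = -184.1
Reactants: 1·(-74.8) + 2·(+20.4) + 1/2·(+0.0) = -34.0
ΔHrxn = (-184.1) − (-34.0) = -150.1 kJ/mol

ΔHrxn = -150.1 kJ/mol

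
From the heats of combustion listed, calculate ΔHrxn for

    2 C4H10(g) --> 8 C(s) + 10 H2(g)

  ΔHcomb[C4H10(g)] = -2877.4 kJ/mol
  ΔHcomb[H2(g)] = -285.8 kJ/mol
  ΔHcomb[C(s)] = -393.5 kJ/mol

With combustion enthalpies, reactants minus products:
= [2·(-2877.4)] − [8·(-393.5) + 10·(-285.8)]
= 251.2 kJ/mol

ΔHrxn = 251.2 kJ/mol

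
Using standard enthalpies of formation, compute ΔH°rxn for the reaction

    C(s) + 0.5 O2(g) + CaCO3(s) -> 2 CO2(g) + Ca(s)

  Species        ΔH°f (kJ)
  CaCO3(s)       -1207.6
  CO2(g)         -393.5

ΔH°rxn = 420.6 kJ

Products: 2·(-393.5) + 1·(+0.0) = -787.0
Reactants: 1·(+0.0) + 1/2·(+0.0) + 1·(-1207.6) = -1207.6
ΔH°rxn = (-787.0) − (-1207.6) = 420.6 kJ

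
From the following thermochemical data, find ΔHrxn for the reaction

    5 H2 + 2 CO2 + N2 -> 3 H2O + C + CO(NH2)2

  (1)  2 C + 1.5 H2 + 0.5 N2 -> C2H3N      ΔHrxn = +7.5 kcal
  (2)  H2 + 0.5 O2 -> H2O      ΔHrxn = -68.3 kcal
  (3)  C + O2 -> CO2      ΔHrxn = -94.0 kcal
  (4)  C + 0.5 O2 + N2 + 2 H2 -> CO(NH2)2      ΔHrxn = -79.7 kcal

ΔHrxn = -96.6 kcal

(1): not needed (C2H3N appears nowhere else).
(2) × 3 (×3 to match 3 H2O in the target): (3)·(-68.3) = -204.9 kcal
(3) reversed and × 2 (CO2 must end up as a reactant; ×2 to match 2 CO2 in the target): (-2)·(-94.0) = +188.0 kcal
(4) as written (CO(NH2)2 already on the product side): -79.7 kcal
Combining the equations, ΔHrxn = (3)·(-68.3) + (-2)·(-94.0) + (1)·(-79.7) = -96.6 kcal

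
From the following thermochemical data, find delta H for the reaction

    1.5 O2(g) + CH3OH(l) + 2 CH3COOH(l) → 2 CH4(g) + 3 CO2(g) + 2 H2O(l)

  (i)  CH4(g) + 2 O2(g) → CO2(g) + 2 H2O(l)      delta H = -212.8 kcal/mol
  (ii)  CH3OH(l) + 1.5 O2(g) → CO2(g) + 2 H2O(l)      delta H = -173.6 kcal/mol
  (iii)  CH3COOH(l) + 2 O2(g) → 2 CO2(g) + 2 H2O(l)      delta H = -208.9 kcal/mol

(i) reversed and × 2: (-2)·(-212.8) = +425.6 kcal/mol
(ii) as written: -173.6 kcal/mol
(iii) × 2: (2)·(-208.9) = -417.8 kcal/mol
delta H = (+425.6) + (-173.6) + (-417.8) = -165.8 kcal/mol

delta H = -165.8 kcal/mol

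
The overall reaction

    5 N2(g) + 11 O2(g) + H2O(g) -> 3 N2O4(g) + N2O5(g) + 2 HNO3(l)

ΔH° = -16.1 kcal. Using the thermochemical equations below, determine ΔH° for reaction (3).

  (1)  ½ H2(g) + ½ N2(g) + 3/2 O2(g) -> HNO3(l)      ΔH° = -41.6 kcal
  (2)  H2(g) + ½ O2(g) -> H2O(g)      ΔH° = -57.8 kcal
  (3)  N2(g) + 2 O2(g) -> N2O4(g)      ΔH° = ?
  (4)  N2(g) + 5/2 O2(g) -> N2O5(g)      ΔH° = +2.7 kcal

(1) × 2 (scale by 2 for the 2 HNO3(l)): (2)·(-41.6) = -83.2 kcal
(2) reversed (H2O(g) must end up as a reactant): +57.8 kcal
(3) × 3 (scale by 3 for the 3 N2O4(g)): contributes 3·x
(4) as written (N2O5(g) already on the product side): +2.7 kcal
-16.1 = (-83.2) + (+57.8) + (+2.7) + 3·x
x = (-16.1 − (-22.7)) / (3) = 2.2 kcal

ΔH° = 2.2 kcal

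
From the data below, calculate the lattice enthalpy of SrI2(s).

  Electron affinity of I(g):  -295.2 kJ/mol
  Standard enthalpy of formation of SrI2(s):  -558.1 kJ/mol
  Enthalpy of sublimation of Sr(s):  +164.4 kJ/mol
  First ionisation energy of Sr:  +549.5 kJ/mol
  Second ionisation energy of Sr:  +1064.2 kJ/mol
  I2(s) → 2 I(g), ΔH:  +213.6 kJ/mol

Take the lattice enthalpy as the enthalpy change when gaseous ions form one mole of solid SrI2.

ΔHf° = 1·ΔHsub + 1·(ΣIE) + 1·D(I2) + 2·EA + U
-558.1 = 1·(+164.4) + 1·(+1613.7) + 1·(+213.6) + 2·(-295.2) + U
U = -558.1 − (+1401.3) = -1959.4 kJ/mol

U = -1959.4 kJ/mol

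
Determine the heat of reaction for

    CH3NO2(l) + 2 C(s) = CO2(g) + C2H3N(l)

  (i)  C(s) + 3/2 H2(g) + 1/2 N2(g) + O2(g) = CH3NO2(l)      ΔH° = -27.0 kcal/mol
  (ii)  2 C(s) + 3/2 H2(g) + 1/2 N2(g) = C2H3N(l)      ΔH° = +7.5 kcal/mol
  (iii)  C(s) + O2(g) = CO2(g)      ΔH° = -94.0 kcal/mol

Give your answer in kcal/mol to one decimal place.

(i) reversed: +27.0 kcal/mol
(ii) as written: +7.5 kcal/mol
(iii) as written: -94.0 kcal/mol
Combining the equations, ΔH° = (-1)·(-27.0) + (1)·(+7.5) + (1)·(-94.0) = -59.5 kcal/mol

ΔH° = -59.5 kcal/mol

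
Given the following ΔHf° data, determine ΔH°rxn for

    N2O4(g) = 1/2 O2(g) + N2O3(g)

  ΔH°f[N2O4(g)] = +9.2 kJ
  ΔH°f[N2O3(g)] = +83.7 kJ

ΔH°rxn = 74.5 kJ

Products: 1/2·(+0.0) + 1·(+83.7) = +83.7
Reactants: 1·(+9.2) = +9.2
ΔH°rxn = (+83.7) − (+9.2) = 74.5 kJ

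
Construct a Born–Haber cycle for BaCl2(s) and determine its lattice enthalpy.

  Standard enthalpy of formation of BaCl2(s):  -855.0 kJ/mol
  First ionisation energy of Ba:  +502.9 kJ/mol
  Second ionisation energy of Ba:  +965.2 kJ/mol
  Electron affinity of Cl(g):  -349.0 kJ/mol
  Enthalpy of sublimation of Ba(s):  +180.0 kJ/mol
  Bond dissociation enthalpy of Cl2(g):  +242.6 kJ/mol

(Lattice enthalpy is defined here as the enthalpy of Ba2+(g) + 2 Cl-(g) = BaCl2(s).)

ΔHf° = 1·ΔHsub + 1·(ΣIE) + 1·D(Cl2) + 2·EA + U
-855.0 = 1·(+180.0) + 1·(+1468.1) + 1·(+242.6) + 2·(-349.0) + U
U = -855.0 − (+1192.7) = -2047.7 kJ/mol

U = -2047.7 kJ/mol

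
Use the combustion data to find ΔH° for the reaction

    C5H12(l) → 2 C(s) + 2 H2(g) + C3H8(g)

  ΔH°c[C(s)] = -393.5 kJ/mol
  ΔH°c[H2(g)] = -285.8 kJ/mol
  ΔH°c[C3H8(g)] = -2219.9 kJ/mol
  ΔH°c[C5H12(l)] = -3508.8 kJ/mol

ΔH° = 69.7 kJ/mol

With combustion enthalpies, reactants minus products:
= [1·(-3508.8)] − [2·(-393.5) + 2·(-285.8) + 1·(-2219.9)]
= 69.7 kJ/mol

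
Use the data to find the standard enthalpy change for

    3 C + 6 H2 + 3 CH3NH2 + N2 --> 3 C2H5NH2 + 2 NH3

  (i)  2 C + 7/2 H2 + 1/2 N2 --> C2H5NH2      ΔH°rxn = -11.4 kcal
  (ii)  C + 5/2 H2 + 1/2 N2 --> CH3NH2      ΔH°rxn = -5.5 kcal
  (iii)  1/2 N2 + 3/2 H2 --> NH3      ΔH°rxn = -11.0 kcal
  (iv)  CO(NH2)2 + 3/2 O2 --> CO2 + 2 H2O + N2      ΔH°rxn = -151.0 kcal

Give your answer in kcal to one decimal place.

(i) × 3 (scale by 3 for the 3 C2H5NH2): (3)·(-11.4) = -34.2 kcal
(ii) reversed and × 3 (reverse to put CH3NH2 on the reactant side; ×3 to match 3 CH3NH2 in the target): (-3)·(-5.5) = +16.5 kcal
(iii) × 2 (scale by 2 for the 2 NH3): (2)·(-11.0) = -22.0 kcal
(iv): not needed (O2 appears nowhere else).
Summing the manipulated equations, ΔH°rxn = (3)·(-11.4) + (-3)·(-5.5) + (2)·(-11.0) = -39.7 kcal

ΔH°rxn = -39.7 kcal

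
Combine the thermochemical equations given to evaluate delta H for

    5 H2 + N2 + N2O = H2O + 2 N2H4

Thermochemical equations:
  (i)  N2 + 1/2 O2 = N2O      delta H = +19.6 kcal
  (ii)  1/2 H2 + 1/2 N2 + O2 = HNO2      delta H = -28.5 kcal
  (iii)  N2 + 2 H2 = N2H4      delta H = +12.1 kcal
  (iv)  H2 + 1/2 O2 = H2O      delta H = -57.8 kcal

delta H = -53.2 kcal

(i) reversed: -19.6 kcal
(ii): not needed.
(iii) × 2: (2)·(+12.1) = +24.2 kcal
(iv) as written: -57.8 kcal
delta H = (-19.6) + (+24.2) + (-57.8) = -53.2 kcal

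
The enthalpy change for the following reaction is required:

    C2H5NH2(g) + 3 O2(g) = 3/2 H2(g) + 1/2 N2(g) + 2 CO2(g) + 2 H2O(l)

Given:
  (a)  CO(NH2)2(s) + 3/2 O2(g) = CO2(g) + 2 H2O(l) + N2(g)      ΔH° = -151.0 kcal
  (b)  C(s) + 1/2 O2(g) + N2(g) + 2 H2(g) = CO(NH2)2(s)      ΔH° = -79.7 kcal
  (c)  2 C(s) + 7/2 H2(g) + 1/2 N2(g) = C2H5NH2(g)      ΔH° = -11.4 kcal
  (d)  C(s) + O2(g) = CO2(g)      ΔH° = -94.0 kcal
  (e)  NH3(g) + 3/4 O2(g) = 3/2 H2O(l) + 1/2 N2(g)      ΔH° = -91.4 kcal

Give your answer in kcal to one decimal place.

ΔH° = -313.3 kcal

(a) as written: -151.0 kcal
(b) as written: -79.7 kcal
(c) reversed (reverse to put C2H5NH2(g) on the reactant side): +11.4 kcal
(d) as written: -94.0 kcal
(e): not needed (NH3(g) appears nowhere else).
ΔH° = (1)·(-151.0) + (1)·(-79.7) + (-1)·(-11.4) + (1)·(-94.0) = -313.3 kcal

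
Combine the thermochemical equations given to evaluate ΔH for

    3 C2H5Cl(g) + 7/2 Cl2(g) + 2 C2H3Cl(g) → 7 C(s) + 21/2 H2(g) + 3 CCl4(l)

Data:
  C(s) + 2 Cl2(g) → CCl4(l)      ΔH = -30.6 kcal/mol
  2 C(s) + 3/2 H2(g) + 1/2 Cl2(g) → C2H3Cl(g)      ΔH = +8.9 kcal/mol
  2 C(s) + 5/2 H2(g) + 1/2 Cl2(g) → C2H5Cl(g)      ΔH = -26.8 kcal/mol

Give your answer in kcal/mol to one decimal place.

equation 1 × 3 (×3 to match 3 CCl4(l) in the target): (3)·(-30.6) = -91.8 kcal/mol
equation 2 reversed and × 2 (reverse to put C2H3Cl(g) on the reactant side; scale by 2 for the 2 C2H3Cl(g)): (-2)·(+8.9) = -17.8 kcal/mol
equation 3 reversed and × 3 (C2H5Cl(g) must end up as a reactant; scale by 3 for the 3 C2H5Cl(g)): (-3)·(-26.8) = +80.4 kcal/mol
Since enthalpy is a state function, ΔH = (3)·(-30.6) + (-2)·(+8.9) + (-3)·(-26.8) = -29.2 kcal/mol

ΔH = -29.2 kcal/mol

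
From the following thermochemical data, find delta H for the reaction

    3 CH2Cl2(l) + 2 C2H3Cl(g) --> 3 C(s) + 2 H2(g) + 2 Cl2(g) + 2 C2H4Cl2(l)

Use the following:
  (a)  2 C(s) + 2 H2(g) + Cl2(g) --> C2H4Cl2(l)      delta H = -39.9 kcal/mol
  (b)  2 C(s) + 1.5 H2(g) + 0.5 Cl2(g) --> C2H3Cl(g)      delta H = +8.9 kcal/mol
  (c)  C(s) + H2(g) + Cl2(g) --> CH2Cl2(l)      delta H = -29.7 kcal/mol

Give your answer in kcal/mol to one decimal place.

delta H = -8.5 kcal/mol

(a) × 2 (scale by 2 for the 2 C2H4Cl2(l)): (2)·(-39.9) = -79.8 kcal/mol
(b) reversed and × 2 (C2H3Cl(g) must end up as a reactant; scale by 2 for the 2 C2H3Cl(g)): (-2)·(+8.9) = -17.8 kcal/mol
(c) reversed and × 3 (CH2Cl2(l) must end up as a reactant; ×3 to match 3 CH2Cl2(l) in the target): (-3)·(-29.7) = +89.1 kcal/mol
Summing the manipulated equations, delta H = (2)·(-39.9) + (-2)·(+8.9) + (-3)·(-29.7) = -8.5 kcal/mol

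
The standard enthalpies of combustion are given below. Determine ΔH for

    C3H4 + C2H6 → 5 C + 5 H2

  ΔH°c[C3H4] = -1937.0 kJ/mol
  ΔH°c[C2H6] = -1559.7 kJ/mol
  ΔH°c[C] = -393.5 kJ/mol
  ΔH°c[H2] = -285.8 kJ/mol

ΔH = -100.2 kJ/mol

Using ΔH = Σ nΔHc°(reactants) − Σ nΔHc°(products):
= [1·(-1937.0) + 1·(-1559.7)] − [5·(-393.5) + 5·(-285.8)]
= -100.2 kJ/mol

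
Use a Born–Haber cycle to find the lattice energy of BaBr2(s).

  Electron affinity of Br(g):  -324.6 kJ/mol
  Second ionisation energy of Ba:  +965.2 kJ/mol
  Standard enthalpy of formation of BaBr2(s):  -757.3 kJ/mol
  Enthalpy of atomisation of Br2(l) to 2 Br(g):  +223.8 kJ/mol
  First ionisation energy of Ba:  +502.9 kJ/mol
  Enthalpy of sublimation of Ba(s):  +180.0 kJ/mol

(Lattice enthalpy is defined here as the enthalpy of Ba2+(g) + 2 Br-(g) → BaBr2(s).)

ΔHf° = 1·ΔHsub + 1·(ΣIE) + 1·D(Br2) + 2·EA + U
-757.3 = 1·(+180.0) + 1·(+1468.1) + 1·(+223.8) + 2·(-324.6) + U
U = -757.3 − (+1222.7) = -1980.0 kJ/mol

U = -1980.0 kJ/mol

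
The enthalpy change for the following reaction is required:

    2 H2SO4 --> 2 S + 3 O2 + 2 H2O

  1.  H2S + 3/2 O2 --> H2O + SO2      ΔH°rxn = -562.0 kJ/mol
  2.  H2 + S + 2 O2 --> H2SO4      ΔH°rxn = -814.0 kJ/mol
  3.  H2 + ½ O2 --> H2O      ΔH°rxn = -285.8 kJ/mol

ΔH°rxn = 1056.4 kJ/mol

eq. 1: not needed (SO2 appears nowhere else).
eq. 2 reversed and × 2 (reverse to put H2SO4 on the reactant side; scale by 2 for the 2 H2SO4): (-2)·(-814.0) = +1628.0 kJ/mol
eq. 3 × 2: (2)·(-285.8) = -571.6 kJ/mol
Summing the manipulated equations, ΔH°rxn = (+1628.0) + (-571.6) = 1056.4 kJ/mol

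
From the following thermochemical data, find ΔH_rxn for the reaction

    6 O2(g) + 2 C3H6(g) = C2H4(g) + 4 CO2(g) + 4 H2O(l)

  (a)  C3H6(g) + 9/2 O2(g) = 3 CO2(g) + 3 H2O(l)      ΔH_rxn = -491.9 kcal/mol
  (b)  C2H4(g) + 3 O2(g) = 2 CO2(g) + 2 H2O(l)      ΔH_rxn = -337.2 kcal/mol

(a) × 2: (2)·(-491.9) = -983.8 kcal/mol
(b) reversed: +337.2 kcal/mol
Since enthalpy is a state function, ΔH_rxn = (2)·(-491.9) + (-1)·(-337.2) = -646.6 kcal/mol

ΔH_rxn = -646.6 kcal/mol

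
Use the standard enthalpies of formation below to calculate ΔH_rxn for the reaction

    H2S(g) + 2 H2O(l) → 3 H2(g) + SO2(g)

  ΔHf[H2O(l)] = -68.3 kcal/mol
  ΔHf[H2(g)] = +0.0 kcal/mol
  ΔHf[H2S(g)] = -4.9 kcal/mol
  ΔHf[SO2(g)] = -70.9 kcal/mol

Products: 3·(+0.0) + 1·(-70.9) = -70.9
Reactants: 1·(-4.9) + 2·(-68.3) = -141.5
ΔH_rxn = (-70.9) − (-141.5) = 70.6 kcal/mol

ΔH_rxn = 70.6 kcal/mol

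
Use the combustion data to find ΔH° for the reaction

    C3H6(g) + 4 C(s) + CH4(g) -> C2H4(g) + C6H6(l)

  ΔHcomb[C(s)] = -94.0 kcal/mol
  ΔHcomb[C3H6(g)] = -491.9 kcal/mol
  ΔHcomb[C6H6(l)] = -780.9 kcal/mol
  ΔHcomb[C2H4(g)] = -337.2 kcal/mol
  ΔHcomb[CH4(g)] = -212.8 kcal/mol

ΔH° = 37.4 kcal/mol

With combustion enthalpies, reactants minus products:
= [1·(-491.9) + 4·(-94.0) + 1·(-212.8)] − [1·(-337.2) + 1·(-780.9)]
= 37.4 kcal/mol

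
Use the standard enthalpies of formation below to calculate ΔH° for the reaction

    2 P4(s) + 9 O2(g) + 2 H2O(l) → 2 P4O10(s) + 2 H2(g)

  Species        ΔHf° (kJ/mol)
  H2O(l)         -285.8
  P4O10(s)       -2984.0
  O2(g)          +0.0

ΔH° = -5396.4 kJ/mol

Products: 2·(-2984.0) + 2·(+0.0) = -5968.0
Reactants: 2·(+0.0) + 9·(+0.0) + 2·(-285.8) = -571.6
ΔH° = (-5968.0) − (-571.6) = -5396.4 kJ/mol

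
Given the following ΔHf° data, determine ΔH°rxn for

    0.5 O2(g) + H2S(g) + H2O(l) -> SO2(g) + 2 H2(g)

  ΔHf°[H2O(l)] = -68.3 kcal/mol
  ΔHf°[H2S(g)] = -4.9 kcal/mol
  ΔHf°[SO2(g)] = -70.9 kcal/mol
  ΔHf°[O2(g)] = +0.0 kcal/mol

Products: 1·(-70.9) + 2·(+0.0) = -70.9
Reactants: 1/2·(+0.0) + 1·(-4.9) + 1·(-68.3) = -73.2
ΔH°rxn = (-70.9) − (-73.2) = 2.3 kcal/mol

ΔH°rxn = 2.3 kcal/mol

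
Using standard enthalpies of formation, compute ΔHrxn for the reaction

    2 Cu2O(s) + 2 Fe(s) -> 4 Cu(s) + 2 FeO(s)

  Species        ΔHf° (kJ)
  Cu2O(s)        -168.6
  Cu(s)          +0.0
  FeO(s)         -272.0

ΔH°rxn = Σ nΔHf°(products) − Σ nΔHf°(reactants).
Products: 4·(+0.0) + 2·(-272.0) = -544.0
Reactants: 2·(-168.6) + 2·(+0.0) = -337.2
ΔHrxn = (-544.0) − (-337.2) = -206.8 kJ

ΔHrxn = -206.8 kJ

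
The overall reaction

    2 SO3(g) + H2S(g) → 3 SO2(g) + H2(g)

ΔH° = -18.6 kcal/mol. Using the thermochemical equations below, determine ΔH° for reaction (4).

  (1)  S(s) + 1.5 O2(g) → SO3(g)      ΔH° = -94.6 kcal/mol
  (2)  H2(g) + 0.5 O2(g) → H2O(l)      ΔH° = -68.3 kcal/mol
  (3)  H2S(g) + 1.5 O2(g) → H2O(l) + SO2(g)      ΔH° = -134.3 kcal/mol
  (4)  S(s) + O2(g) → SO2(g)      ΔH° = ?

ΔH° = -70.9 kcal/mol

(1) reversed and × 2 (reverse to put SO3(g) on the reactant side; scale by 2 for the 2 SO3(g)): (-2)·(-94.6) = +189.2 kcal/mol
(2) reversed (H2(g) must end up as a product): +68.3 kcal/mol
(3) as written (H2S(g) already on the reactant side): -134.3 kcal/mol
(4) × 2: contributes 2·x
-18.6 = (+189.2) + (+68.3) + (-134.3) + 2·x
x = (-18.6 − (+123.2)) / (2) = -70.9 kcal/mol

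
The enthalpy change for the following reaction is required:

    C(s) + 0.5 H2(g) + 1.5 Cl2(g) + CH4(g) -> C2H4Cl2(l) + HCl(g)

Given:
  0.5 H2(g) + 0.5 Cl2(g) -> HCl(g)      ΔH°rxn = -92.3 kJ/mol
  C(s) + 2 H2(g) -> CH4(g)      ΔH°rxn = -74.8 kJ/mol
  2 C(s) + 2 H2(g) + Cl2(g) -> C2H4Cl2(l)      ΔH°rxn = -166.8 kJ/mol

equation 1 as written (HCl(g) already on the product side): -92.3 kJ/mol
equation 2 reversed (reverse to put CH4(g) on the reactant side): +74.8 kJ/mol
equation 3 as written (C2H4Cl2(l) already on the product side): -166.8 kJ/mol
ΔH°rxn = (1)·(-92.3) + (-1)·(-74.8) + (1)·(-166.8) = -184.3 kJ/mol

ΔH°rxn = -184.3 kJ/mol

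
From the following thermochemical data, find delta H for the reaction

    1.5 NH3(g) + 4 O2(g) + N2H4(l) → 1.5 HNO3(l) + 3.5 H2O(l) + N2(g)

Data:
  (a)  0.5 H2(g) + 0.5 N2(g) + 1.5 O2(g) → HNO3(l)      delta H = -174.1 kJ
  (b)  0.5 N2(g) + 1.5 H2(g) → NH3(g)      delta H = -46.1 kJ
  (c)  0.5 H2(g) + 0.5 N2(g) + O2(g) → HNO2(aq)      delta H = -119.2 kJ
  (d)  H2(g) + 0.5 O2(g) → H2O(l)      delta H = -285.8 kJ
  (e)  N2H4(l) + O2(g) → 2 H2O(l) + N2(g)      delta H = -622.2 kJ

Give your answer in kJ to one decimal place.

(a) × 3/2 (scale by 3/2 for the 3/2 HNO3(l)): (3/2)·(-174.1) = -261.15 kJ
(b) reversed and × 3/2 (reverse to put NH3(g) on the reactant side; ×3/2 to match 3/2 NH3(g) in the target): (-3/2)·(-46.1) = +69.15 kJ
(c): not needed (HNO2(aq) appears nowhere else).
(d) × 3/2: (3/2)·(-285.8) = -428.7 kJ
(e) as written (N2H4(l) already on the reactant side): -622.2 kJ
Combining the equations, delta H = (-261.15) + (+69.15) + (-428.7) + (-622.2) = -1242.9 kJ

delta H = -1242.9 kJ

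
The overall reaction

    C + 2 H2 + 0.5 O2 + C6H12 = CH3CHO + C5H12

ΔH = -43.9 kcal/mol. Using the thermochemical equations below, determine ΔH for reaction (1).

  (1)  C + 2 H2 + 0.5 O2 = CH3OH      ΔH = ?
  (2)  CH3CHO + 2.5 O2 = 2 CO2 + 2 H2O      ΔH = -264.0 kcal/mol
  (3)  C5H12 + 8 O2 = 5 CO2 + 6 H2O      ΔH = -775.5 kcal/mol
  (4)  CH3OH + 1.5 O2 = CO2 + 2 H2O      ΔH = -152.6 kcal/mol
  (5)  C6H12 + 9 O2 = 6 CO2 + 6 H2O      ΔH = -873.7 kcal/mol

(1) as written (C already on the reactant side): contributes x
(2) reversed (reverse to put CH3CHO on the product side): +264.0 kcal/mol
(3) reversed (C5H12 must end up as a product): +775.5 kcal/mol
(4) as written: -152.6 kcal/mol
(5) as written (C6H12 already on the reactant side): -873.7 kcal/mol
-43.9 = (+264.0) + (+775.5) + (-152.6) + (-873.7) + x
x = (-43.9 − (+13.2)) / (1) = -57.1 kcal/mol

ΔH = -57.1 kcal/mol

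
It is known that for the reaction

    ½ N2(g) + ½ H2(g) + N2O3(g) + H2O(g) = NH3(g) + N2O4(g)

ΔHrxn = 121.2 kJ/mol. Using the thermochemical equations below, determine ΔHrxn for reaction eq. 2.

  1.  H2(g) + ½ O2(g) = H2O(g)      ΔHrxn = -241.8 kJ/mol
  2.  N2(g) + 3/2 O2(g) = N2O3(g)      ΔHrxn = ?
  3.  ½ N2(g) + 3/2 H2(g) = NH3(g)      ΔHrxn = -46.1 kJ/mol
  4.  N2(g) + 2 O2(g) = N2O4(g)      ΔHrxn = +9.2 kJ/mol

eq. 1 reversed: +241.8 kJ/mol
eq. 2 reversed: contributes −x
eq. 3 as written: -46.1 kJ/mol
eq. 4 as written: +9.2 kJ/mol
+121.2 = (+241.8) + (-46.1) + (+9.2) − x
x = (+121.2 − (+204.9)) / (-1) = 83.7 kJ/mol

ΔHrxn = 83.7 kJ/mol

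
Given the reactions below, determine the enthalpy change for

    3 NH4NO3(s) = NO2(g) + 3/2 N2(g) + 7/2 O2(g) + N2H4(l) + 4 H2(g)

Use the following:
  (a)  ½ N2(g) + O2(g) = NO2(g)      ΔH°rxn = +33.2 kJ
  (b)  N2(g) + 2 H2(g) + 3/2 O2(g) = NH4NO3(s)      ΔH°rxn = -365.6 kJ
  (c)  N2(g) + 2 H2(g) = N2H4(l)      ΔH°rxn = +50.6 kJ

(a) as written (NO2(g) already on the product side): +33.2 kJ
(b) reversed and × 3 (NH4NO3(s) must end up as a reactant; scale by 3 for the 3 NH4NO3(s)): (-3)·(-365.6) = +1096.8 kJ
(c) as written (N2H4(l) already on the product side): +50.6 kJ
By Hess's law, ΔH°rxn = (+33.2) + (+1096.8) + (+50.6) = 1180.6 kJ

ΔH°rxn = 1180.6 kJ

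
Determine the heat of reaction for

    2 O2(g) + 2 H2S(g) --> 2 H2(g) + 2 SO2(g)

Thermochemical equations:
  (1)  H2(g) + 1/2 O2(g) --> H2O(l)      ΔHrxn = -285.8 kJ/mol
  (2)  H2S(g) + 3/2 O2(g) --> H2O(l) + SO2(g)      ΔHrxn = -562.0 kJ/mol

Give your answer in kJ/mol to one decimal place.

(1) reversed and × 2 (reverse to put H2(g) on the product side; scale by 2 for the 2 H2(g)): (-2)·(-285.8) = +571.6 kJ/mol
(2) × 2 (scale by 2 for the 2 H2S(g)): (2)·(-562.0) = -1124.0 kJ/mol
Combining the equations, ΔHrxn = (+571.6) + (-1124.0) = -552.4 kJ/mol

ΔHrxn = -552.4 kJ/mol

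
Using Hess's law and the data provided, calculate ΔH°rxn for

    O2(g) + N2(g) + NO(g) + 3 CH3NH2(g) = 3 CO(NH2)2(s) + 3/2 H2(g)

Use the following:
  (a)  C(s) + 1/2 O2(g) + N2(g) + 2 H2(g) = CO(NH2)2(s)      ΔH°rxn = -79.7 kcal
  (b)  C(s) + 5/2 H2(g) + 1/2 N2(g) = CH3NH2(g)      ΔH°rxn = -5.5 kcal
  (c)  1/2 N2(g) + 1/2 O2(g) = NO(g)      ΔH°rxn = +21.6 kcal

ΔH°rxn = -244.2 kcal

(a) × 3 (×3 to match 3 CO(NH2)2(s) in the target): (3)·(-79.7) = -239.1 kcal
(b) reversed and × 3 (CH3NH2(g) must end up as a reactant; scale by 3 for the 3 CH3NH2(g)): (-3)·(-5.5) = +16.5 kcal
(c) reversed (reverse to put NO(g) on the reactant side): -21.6 kcal
ΔH°rxn = (-239.1) + (+16.5) + (-21.6) = -244.2 kcal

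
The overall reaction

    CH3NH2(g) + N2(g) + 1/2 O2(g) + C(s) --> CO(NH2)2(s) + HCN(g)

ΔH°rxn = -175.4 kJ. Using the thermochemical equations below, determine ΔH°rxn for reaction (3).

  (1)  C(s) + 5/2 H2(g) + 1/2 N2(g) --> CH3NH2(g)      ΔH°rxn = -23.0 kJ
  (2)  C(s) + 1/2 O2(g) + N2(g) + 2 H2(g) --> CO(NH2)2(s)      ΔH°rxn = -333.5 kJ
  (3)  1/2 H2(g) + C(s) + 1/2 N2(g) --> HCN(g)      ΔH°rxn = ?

(1) reversed (CH3NH2(g) must end up as a reactant): +23.0 kJ
(2) as written (CO(NH2)2(s) already on the product side): -333.5 kJ
(3) as written (HCN(g) already on the product side): contributes x
-175.4 = (+23.0) + (-333.5) + x
x = (-175.4 − (-310.5)) / (1) = 135.1 kJ

ΔH°rxn = 135.1 kJ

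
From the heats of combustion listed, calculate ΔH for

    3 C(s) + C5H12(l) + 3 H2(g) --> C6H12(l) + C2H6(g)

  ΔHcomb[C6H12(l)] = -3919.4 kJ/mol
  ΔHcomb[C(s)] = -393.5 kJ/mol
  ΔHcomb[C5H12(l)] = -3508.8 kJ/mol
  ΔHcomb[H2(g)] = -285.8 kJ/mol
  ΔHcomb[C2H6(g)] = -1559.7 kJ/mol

ΔH = -67.6 kJ/mol

With combustion enthalpies, reactants minus products:
= [3·(-393.5) + 1·(-3508.8) + 3·(-285.8)] − [1·(-3919.4) + 1·(-1559.7)]
= -67.6 kJ/mol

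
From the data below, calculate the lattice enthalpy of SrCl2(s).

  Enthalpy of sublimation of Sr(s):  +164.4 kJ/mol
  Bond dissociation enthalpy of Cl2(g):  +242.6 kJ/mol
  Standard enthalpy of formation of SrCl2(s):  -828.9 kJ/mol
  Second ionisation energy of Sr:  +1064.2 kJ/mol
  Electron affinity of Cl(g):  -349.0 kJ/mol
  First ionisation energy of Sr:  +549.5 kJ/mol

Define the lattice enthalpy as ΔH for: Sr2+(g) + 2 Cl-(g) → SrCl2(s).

ΔHf° = 1·ΔHsub + 1·(ΣIE) + 1·D(Cl2) + 2·EA + U
-828.9 = 1·(+164.4) + 1·(+1613.7) + 1·(+242.6) + 2·(-349.0) + U
U = -828.9 − (+1322.7) = -2151.6 kJ/mol

U = -2151.6 kJ/mol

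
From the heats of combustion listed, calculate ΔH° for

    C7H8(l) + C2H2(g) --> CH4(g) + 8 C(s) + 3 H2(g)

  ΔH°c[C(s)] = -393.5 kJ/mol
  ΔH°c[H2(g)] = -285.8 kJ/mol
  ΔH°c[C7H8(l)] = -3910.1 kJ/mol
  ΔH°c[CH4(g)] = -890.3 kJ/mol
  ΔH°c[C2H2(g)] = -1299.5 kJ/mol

ΔH° = -313.9 kJ/mol

With combustion enthalpies, reactants minus products:
= [1·(-3910.1) + 1·(-1299.5)] − [1·(-890.3) + 8·(-393.5) + 3·(-285.8)]
= -313.9 kJ/mol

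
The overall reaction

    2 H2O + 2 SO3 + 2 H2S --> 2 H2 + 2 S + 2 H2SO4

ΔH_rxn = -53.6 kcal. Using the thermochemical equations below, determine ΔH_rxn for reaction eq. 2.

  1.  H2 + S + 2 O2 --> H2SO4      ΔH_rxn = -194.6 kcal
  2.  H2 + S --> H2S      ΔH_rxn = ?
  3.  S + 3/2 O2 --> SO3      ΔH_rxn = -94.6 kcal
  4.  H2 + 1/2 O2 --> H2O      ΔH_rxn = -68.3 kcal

eq. 1 × 2: (2)·(-194.6) = -389.2 kcal
eq. 2 reversed and × 2: contributes −2·x
eq. 3 reversed and × 2: (-2)·(-94.6) = +189.2 kcal
eq. 4 reversed and × 2: (-2)·(-68.3) = +136.6 kcal
-53.6 = (-389.2) + (+189.2) + (+136.6) − 2·x
x = (-53.6 − (-63.4)) / (-2) = -4.9 kcal

ΔH_rxn = -4.9 kcal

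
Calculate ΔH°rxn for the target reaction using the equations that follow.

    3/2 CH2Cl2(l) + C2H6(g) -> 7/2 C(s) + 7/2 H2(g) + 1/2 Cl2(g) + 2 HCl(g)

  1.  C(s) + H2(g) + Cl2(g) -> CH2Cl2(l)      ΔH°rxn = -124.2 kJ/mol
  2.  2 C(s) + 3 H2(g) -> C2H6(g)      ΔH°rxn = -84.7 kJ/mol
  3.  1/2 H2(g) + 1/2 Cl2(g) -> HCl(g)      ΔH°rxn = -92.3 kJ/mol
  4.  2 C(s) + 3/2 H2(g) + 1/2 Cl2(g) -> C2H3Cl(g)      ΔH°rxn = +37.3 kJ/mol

ΔH°rxn = 86.4 kJ/mol

eq. 1 reversed and × 3/2: (-3/2)·(-124.2) = +186.3 kJ/mol
eq. 2 reversed: +84.7 kJ/mol
eq. 3 × 2: (2)·(-92.3) = -184.6 kJ/mol
eq. 4: not needed.
By Hess's law, ΔH°rxn = (-3/2)·(-124.2) + (-1)·(-84.7) + (2)·(-92.3) = 86.4 kJ/mol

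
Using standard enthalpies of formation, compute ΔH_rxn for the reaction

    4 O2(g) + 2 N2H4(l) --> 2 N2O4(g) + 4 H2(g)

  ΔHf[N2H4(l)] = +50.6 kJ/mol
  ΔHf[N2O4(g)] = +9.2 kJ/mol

ΔH_rxn = -82.8 kJ/mol

Products: 2·(+9.2) + 4·(+0.0) = +18.4
Reactants: 4·(+0.0) + 2·(+50.6) = +101.2
ΔH_rxn = (+18.4) − (+101.2) = -82.8 kJ/mol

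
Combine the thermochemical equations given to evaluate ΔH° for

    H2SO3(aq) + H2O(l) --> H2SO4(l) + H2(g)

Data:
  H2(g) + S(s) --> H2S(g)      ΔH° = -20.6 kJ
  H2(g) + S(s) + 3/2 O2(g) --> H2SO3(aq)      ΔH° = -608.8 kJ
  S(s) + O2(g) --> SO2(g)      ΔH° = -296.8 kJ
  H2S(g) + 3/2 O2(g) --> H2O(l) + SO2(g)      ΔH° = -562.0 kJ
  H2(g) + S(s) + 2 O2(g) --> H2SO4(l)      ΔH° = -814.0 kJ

equation 1 reversed: +20.6 kJ
equation 2 reversed: +608.8 kJ
equation 3 as written: -296.8 kJ
equation 4 reversed: +562.0 kJ
equation 5 as written: -814.0 kJ
By Hess's law, ΔH° = (+20.6) + (+608.8) + (-296.8) + (+562.0) + (-814.0) = 80.6 kJ

ΔH° = 80.6 kJ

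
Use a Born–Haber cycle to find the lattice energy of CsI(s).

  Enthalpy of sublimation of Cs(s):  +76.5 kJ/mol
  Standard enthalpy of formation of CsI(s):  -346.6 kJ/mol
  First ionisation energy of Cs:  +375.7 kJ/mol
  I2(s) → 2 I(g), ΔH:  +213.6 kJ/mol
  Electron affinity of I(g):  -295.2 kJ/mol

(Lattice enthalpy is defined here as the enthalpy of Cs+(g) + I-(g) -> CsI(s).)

U = -610.4 kJ/mol

ΔHf° = 1·ΔHsub + 1·(ΣIE) + 1/2·D(I2) + 1·EA + U
-346.6 = 1·(+76.5) + 1·(+375.7) + 1/2·(+213.6) + 1·(-295.2) + U
U = -346.6 − (+263.8) = -610.4 kJ/mol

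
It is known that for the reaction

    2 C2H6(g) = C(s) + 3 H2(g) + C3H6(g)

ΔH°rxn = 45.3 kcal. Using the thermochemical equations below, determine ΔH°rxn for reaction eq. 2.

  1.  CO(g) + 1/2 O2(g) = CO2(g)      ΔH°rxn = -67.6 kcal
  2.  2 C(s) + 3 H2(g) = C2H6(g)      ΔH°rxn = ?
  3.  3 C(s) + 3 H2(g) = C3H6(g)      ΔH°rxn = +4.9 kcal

ΔH°rxn = -20.2 kcal

eq. 1: not needed.
eq. 2 reversed and × 2: contributes −2·x
eq. 3 as written: +4.9 kcal
+45.3 = (+4.9) − 2·x
x = (+45.3 − (+4.9)) / (-2) = -20.2 kcal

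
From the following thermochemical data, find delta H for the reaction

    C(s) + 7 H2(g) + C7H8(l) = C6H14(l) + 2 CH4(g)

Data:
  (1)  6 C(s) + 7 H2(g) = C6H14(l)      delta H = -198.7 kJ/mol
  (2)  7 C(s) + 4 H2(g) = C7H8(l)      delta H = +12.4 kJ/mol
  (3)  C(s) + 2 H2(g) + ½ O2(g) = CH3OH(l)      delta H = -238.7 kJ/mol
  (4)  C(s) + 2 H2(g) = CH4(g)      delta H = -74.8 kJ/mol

delta H = -360.7 kJ/mol

(1) as written: -198.7 kJ/mol
(2) reversed: -12.4 kJ/mol
(3): not needed.
(4) × 2: (2)·(-74.8) = -149.6 kJ/mol
Summing the manipulated equations, delta H = (1)·(-198.7) + (-1)·(+12.4) + (2)·(-74.8) = -360.7 kJ/mol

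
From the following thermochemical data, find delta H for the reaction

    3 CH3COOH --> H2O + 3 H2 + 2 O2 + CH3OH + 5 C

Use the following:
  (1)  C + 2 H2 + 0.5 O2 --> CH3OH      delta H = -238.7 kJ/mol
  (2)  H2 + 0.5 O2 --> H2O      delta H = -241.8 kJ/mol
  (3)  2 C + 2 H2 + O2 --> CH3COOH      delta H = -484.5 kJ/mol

delta H = 973.0 kJ/mol

(1) as written (CH3OH already on the product side): -238.7 kJ/mol
(2) as written (H2O already on the product side): -241.8 kJ/mol
(3) reversed and × 3 (reverse to put CH3COOH on the reactant side; scale by 3 for the 3 CH3COOH): (-3)·(-484.5) = +1453.5 kJ/mol
delta H = (1)·(-238.7) + (1)·(-241.8) + (-3)·(-484.5) = 973.0 kJ/mol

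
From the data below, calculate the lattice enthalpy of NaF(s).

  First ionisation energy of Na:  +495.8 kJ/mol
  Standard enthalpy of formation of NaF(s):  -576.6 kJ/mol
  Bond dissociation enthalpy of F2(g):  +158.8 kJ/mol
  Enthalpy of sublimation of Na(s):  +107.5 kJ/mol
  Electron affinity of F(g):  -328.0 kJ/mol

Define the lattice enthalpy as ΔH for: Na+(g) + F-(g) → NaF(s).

U = -931.3 kJ/mol

ΔHf° = 1·ΔHsub + 1·(ΣIE) + 1/2·D(F2) + 1·EA + U
-576.6 = 1·(+107.5) + 1·(+495.8) + 1/2·(+158.8) + 1·(-328.0) + U
U = -576.6 − (+354.7) = -931.3 kJ/mol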